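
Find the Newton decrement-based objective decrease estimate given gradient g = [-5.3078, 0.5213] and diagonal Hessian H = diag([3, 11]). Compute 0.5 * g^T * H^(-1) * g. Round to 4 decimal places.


Step 1: H is diagonal, so H^(-1) * g = [-1.7693, 0.0474].
Step 2: g^T H^(-1) g = sum_i g_i^2 / H_ii
  = (-5.3078)^2/3 + (0.5213)^2/11
  = 9.3909 + 0.0247 = 9.4156
Step 3: Objective decrease = 0.5 * g^T H^(-1) g = 4.7078


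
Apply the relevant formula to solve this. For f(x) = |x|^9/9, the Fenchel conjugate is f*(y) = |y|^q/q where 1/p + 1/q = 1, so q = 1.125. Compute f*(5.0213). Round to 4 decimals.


The conjugate exponent q satisfies 1/p + 1/q = 1.
p = 9, so q = 9/(9 - 1) = 1.125
|y|^q = 5.0213^1.125 = 6.1435
f*(5.0213) = 6.1435 / 1.125 = 5.4609


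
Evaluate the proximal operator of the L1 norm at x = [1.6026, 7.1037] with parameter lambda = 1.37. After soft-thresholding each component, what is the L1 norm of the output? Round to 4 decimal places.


Soft-thresholding with lambda = 1.37:
prox(1.6026) = sign(1.6026)*max(|1.6026| - 1.37, 0) = 0.2326
prox(7.1037) = sign(7.1037)*max(|7.1037| - 1.37, 0) = 5.7337
prox(x) = [0.2326, 5.7337]
||prox(x)||_1 = 0.2326 + 5.7337 = 5.9663


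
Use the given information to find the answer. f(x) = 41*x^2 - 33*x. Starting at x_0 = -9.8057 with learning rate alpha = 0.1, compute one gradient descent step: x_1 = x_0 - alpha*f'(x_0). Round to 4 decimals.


We compute the gradient at x_0 and apply the update.
f'(x) = 82*x - 33
f'(-9.8057) = 82*-9.8057 - 33 = -837.0674
x_1 = -9.8057 - 0.1*-837.0674 = 73.901


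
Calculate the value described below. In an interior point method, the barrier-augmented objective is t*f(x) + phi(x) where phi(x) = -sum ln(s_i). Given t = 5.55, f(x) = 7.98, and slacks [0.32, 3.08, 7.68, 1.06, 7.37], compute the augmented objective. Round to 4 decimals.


Step 1: Compute log-barrier.
ln values: [-1.1394, 1.1249, 2.0386, 0.0583, 1.9974]
phi = -(-1.1394 + 1.1249 + 2.0386 + 0.0583 + 1.9974) = -4.0798
Step 2: Compute augmented objective.
t*f(x) = 5.55*7.98 = 44.289
Total = 44.289 - 4.0798 = 40.2092


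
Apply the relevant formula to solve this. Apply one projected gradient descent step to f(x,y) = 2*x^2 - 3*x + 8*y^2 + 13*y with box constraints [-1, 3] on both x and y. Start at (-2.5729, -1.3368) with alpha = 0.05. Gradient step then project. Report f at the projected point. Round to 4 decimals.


Step 1: Compute gradient at (-2.5729, -1.3368).
grad_x = 2*2*-2.5729 - 3 = -13.2916
grad_y = 2*8*-1.3368 + 13 = -8.3888
Step 2: Gradient step.
x_raw = -2.5729 - 0.05*-13.2916 = -1.9083
y_raw = -1.3368 - 0.05*-8.3888 = -0.9174
Step 3: Project onto [-1, 3].
x_proj = clip(-1.9083) = -1.0
y_proj = clip(-0.9174) = -0.9174
Step 4: Evaluate f.
f(-1.0, -0.9174) = -0.1933


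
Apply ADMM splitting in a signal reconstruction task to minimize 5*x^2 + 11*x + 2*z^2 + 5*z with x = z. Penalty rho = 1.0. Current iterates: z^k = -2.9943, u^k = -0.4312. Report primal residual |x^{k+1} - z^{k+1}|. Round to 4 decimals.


ADMM iteration with rho = 1.0, z^k = -2.9943, u^k = -0.4312
Step 1: x-update.
Minimize 5*x^2 + 11*x + (1.0/2)*(x + 2.9943 - 0.4312)^2
FOC: (2*5 + 1.0)*x = -11 + 1.0*(-2.9943 + 0.4312)
x^{k+1} = -1.233
Step 2: z-update.
Minimize 2*z^2 + 5*z + (1.0/2)*(-1.233 - z - 0.4312)^2
FOC: (2*2 + 1.0)*z = -5 + 1.0*(-1.233 - 0.4312)
z^{k+1} = -1.3328
Step 3: u-update.
u^{k+1} = -0.4312 - 1.233 + 1.3328 = -0.3314
Step 4: Primal residual = |-1.233 + 1.3328| = 0.0998


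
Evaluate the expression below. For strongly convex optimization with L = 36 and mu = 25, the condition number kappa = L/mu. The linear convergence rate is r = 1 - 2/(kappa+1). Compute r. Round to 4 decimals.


Step 1: Compute the condition number.
kappa = L/mu = 36/25 = 1.44
Step 2: Compute the convergence rate.
r = 1 - 2/(kappa + 1) = 1 - 2*mu/(L + mu) = (L - mu)/(L + mu) = 11/61 = 0.1803


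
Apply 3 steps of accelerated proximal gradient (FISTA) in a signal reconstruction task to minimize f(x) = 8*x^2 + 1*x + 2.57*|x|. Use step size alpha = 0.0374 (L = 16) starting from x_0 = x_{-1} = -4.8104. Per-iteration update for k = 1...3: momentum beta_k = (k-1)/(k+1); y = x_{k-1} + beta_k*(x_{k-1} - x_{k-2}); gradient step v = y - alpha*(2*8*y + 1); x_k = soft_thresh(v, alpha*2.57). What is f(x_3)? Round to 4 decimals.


FISTA on f(x) = 8*x^2 + 1*x + 2.57*|x|
L = 16, alpha = 0.0374
Iteration 1: beta = 0.0, y = -4.8104 + 0.0*(-4.8104 + 4.8104) = -4.8104
  grad(y) = -75.9664, v = y - alpha*grad = -1.9693
  prox(v) = soft_thresh(-1.9693, 0.0961) = -1.8731
Iteration 2: beta = 0.3333, y = -1.8731 + 0.3333*(-1.8731 + 4.8104) = -0.8941
  grad(y) = -13.3048, v = y - alpha*grad = -0.3965
  prox(v) = soft_thresh(-0.3965, 0.0961) = -0.3003
Iteration 3: beta = 0.5, y = -0.3003 + 0.5*(-0.3003 + 1.8731) = 0.4861
  grad(y) = 8.7771, v = y - alpha*grad = 0.1578
  prox(v) = soft_thresh(0.1578, 0.0961) = 0.0617
f(x_3) = 8*0.0617^2 + 1*0.0617 + 2.57*|0.0617| = 0.2507


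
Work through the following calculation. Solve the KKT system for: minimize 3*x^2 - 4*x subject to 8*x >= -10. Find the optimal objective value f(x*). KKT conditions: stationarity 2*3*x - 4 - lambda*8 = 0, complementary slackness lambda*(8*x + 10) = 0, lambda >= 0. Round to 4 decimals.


Step 1: Try lambda = 0 (constraint inactive).
Stationarity: 2*3*x - 4 = 0
x* = 4/(2*3) = 2/3 = 0.6667 (rounded; the exact value 2/3 is used below)
Check constraint: 8*0.6667 = 5.3336 >= -10 -- satisfied.
Step 2: Compute optimal value.
f(x*) = 3*(2/3)^2 - 4*(2/3) = -1.3333


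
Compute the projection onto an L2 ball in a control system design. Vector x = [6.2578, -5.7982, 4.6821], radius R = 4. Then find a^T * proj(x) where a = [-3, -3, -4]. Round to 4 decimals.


Step 1: Compute ||x|| (intermediates to 6 decimals).
||x|| = sqrt(6.2578^2 + (-5.7982)^2 + 4.6821^2) = 9.731456
Step 2: Project.
Since ||x|| > R, scale = R/||x|| = 4/9.731456 = 0.411038, proj(x) = scale * x
proj(x) = [2.572194, -2.383281, 1.924521]
Step 3: Dot product.
a^T * proj(x) = -3*2.572194 - 3*(-2.383281) - 4*1.924521 = -8.2648


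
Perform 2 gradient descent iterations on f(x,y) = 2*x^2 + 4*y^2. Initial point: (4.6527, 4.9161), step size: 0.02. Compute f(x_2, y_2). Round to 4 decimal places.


Gradient descent on f(x,y) = 2*x^2 + 4*y^2.
Starting point: (4.6527, 4.9161), alpha = 0.02
Step 1: grad_x = 2*2*4.6527 = 18.6108, grad_y = 2*4*4.9161 = 39.3288
  x_1 = 4.6527 - 0.02*18.6108 = 4.2805
  y_1 = 4.9161 - 0.02*39.3288 = 4.1295
Step 2: grad_x = 2*2*4.2805 = 17.1219, grad_y = 2*4*4.1295 = 33.0362
  x_2 = 4.2805 - 0.02*17.1219 = 3.938
  y_2 = 4.1295 - 0.02*33.0362 = 3.4688
f(3.938, 3.4688) = 2*3.938^2 + 4*3.4688^2 = 79.1467


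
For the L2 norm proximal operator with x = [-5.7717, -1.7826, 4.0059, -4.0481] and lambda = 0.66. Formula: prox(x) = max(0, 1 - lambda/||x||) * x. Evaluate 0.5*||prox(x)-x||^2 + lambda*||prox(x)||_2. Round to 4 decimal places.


Step 1: Compute ||x||.
||x|| = 8.3021
Step 2: Compute scaling factor.
scale = max(0, 1 - 0.66/8.3021) = 0.9205
Step 3: prox(x) = [-5.3129, -1.6409, 3.6874, -3.7263]
||prox(x)|| = 7.6421
Step 4: Proximal objective.
0.5*||prox-x||^2 = 0.2178
lambda*||prox|| = 5.0438
Total = 5.2616


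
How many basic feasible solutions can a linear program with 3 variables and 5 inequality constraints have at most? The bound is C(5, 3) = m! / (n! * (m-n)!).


Each vertex corresponds to some choice of n active constraints out of m, so the number of vertices is at most C(m, n) = m! / (n!(m-n)!).
m = 5, n = 3
Numerator: 5 * 4 * 3
Denominator: 3! = 6
C(5, 3) = 10


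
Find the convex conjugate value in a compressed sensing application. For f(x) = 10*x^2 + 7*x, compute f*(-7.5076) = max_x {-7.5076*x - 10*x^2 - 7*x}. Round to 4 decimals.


f*(y) = sup_x {y*x - a*x^2 - b*x} = sup_x {(y-b)*x - a*x^2}
FOC: (y - b) - 2a*x = 0 => x* = (y - b)/(2a)
x* = (-7.5076 - 7)/(2*10) = -0.7254
f*(-7.5076) = (y-b)^2/(4a) = (-7.5076 - 7)^2/(4*10)
= 210.4705/40 = 5.2618


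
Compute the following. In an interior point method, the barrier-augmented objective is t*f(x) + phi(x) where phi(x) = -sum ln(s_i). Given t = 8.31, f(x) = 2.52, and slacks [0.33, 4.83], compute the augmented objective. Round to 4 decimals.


Step 1: Compute log-barrier.
ln values: [-1.1087, 1.5748]
phi = -(-1.1087 + 1.5748) = -0.4662
Step 2: Compute augmented objective.
t*f(x) = 8.31*2.52 = 20.9412
Total = 20.9412 - 0.4662 = 20.475


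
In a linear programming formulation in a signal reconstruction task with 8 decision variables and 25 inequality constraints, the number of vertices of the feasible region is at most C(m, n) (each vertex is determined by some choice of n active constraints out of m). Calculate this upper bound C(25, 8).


Each vertex corresponds to some choice of n active constraints out of m, so the number of vertices is at most C(m, n) = m! / (n!(m-n)!).
m = 25, n = 8
Numerator: 25 * 24 * 23 * 22 * 21 * 20 * 19 * 18
Denominator: 8! = 40320
C(25, 8) = 1081575


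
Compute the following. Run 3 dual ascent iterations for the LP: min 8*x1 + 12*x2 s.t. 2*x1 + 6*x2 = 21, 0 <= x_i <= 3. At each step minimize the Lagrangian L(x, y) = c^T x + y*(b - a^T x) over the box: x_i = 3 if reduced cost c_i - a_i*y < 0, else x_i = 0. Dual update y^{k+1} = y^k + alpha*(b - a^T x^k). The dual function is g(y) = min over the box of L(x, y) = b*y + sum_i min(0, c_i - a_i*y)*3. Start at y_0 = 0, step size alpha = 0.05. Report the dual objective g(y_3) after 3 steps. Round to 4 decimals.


Dual ascent for LP: min 8*x1 + 12*x2, 2*x1 + 6*x2 = 21, 0 <= x_i <= 3
Step 1: y^k = 0.0, reduced costs: (8.0, 12.0)
  x^k = (0.0, 0.0), subgradient = b - a^T x = 21.0
  y^{k+1} = 0.0 + 0.05*21.0 = 1.05
Step 2: y^k = 1.05, reduced costs: (5.9, 5.7)
  x^k = (0.0, 0.0), subgradient = b - a^T x = 21.0
  y^{k+1} = 1.05 + 0.05*21.0 = 2.1
Step 3: y^k = 2.1, reduced costs: (3.8, -0.6)
  x^k = (0.0, 3.0), subgradient = b - a^T x = 3.0
  y^{k+1} = 2.1 + 0.05*3.0 = 2.25
Dual objective at y_3 = 2.25: reduced costs (3.5, -1.5), box minimizer x = (0.0, 3.0)
g(y_3) = b*y + (c1 - a1*y)*x1 + (c2 - a2*y)*x2 = 21*2.25 + 3.5*0.0 + (-1.5)*3.0 = 47.25 + 0.0 - 4.5 = 42.75


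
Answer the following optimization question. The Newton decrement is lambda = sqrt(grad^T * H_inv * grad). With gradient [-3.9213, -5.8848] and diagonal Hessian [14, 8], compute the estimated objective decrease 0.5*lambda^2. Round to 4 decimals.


Step 1: H is diagonal, so H^(-1) * g = [-0.2801, -0.7356].
Step 2: g^T H^(-1) g = sum_i g_i^2 / H_ii
  = (-3.9213)^2/14 + (-5.8848)^2/8
  = 1.0983 + 4.3289 = 5.4272
Step 3: Objective decrease = 0.5 * g^T H^(-1) g = 2.7136


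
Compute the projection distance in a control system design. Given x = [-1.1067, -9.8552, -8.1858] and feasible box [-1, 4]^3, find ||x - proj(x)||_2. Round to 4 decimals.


Project each component onto [-1, 4].
clip(-1.1067) = -1.0, clip(-9.8552) = -1.0, clip(-8.1858) = -1.0
Projection = [-1.0, -1.0, -1.0]
Squared diffs: [0.0114, 78.4146, 51.6357]
Distance = sqrt(130.0617) = 11.4045


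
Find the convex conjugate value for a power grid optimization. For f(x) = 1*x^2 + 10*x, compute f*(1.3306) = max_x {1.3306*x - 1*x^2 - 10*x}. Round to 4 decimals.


f*(y) = sup_x {y*x - a*x^2 - b*x} = sup_x {(y-b)*x - a*x^2}
FOC: (y - b) - 2a*x = 0 => x* = (y - b)/(2a)
x* = (1.3306 - 10)/(2*1) = -4.3347
f*(1.3306) = (y-b)^2/(4a) = (1.3306 - 10)^2/(4*1)
= 75.1585/4 = 18.7896


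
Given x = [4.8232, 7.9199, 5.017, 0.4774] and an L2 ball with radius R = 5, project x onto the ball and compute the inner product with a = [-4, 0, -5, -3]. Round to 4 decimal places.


Step 1: Compute ||x|| (intermediates to 6 decimals).
||x|| = sqrt(4.8232^2 + 7.9199^2 + 5.017^2 + 0.4774^2) = 10.55397
Step 2: Project.
Since ||x|| > R, scale = R/||x|| = 5/10.55397 = 0.473755, proj(x) = scale * x
proj(x) = [2.285015, 3.752092, 2.376829, 0.226171]
Step 3: Dot product.
a^T * proj(x) = -4*2.285015 + 0*3.752092 - 5*2.376829 - 3*0.226171 = -21.7027


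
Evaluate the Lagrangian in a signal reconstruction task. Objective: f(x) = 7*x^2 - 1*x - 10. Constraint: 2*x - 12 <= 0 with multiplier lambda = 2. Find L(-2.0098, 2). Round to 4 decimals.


Step 1: Evaluate f(x).
f(-2.0098) = 7*(-2.0098)^2 - 1*(-2.0098) - 10 = 20.2849
Step 2: Evaluate g(x).
g(-2.0098) = 2*-2.0098 - 12 = -16.0196
Step 3: Compute Lagrangian.
L = 20.2849 + 2*-16.0196 = -11.7543


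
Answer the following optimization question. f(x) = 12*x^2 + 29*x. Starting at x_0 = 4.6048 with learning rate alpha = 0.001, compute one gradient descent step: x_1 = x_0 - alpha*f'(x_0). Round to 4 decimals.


We compute the gradient at x_0 and apply the update.
f'(x) = 24*x + 29
f'(4.6048) = 24*4.6048 + 29 = 139.5152
x_1 = 4.6048 - 0.001*139.5152 = 4.4653


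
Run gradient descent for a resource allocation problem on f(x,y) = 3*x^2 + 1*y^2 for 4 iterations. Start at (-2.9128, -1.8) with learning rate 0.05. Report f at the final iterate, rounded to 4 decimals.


Gradient descent on f(x,y) = 3*x^2 + 1*y^2.
Starting point: (-2.9128, -1.8), alpha = 0.05
Step 1: grad_x = 2*3*-2.9128 = -17.4768, grad_y = 2*1*-1.8 = -3.6
  x_1 = -2.9128 - 0.05*-17.4768 = -2.039
  y_1 = -1.8 - 0.05*-3.6 = -1.62
Step 2: grad_x = 2*3*-2.039 = -12.2338, grad_y = 2*1*-1.62 = -3.24
  x_2 = -2.039 - 0.05*-12.2338 = -1.4273
  y_2 = -1.62 - 0.05*-3.24 = -1.458
Step 3: grad_x = 2*3*-1.4273 = -8.5636, grad_y = 2*1*-1.458 = -2.916
  x_3 = -1.4273 - 0.05*-8.5636 = -0.9991
  y_3 = -1.458 - 0.05*-2.916 = -1.3122
Step 4: grad_x = 2*3*-0.9991 = -5.9945, grad_y = 2*1*-1.3122 = -2.6244
  x_4 = -0.9991 - 0.05*-5.9945 = -0.6994
  y_4 = -1.3122 - 0.05*-2.6244 = -1.181
f(-0.6994, -1.181) = 3*(-0.6994)^2 + 1*(-1.181)^2 = 2.862


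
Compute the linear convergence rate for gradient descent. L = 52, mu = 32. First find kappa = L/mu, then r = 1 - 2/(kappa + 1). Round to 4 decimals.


Step 1: Compute the condition number.
kappa = L/mu = 52/32 = 1.625
Step 2: Compute the convergence rate.
r = 1 - 2/(kappa + 1) = 1 - 2*mu/(L + mu) = (L - mu)/(L + mu) = 20/84 = 0.2381


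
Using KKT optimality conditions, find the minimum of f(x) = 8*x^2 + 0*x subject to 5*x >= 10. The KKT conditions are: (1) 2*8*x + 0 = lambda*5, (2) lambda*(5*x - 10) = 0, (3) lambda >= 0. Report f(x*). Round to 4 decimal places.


Step 1: Try lambda = 0 (constraint inactive).
x_unc = 0/(2*8) = 0.0
Check: 5*0.0 = 0.0 < 10 -- violated!
Step 2: Constraint must be active: 5*x = 10
x* = 10/5 = 2.0
lambda = (2*8*2.0 + 0)/5 = 6.4
Step 3: Compute optimal value.
f(x*) = 8*2.0^2 + 0*2.0 = 32.0


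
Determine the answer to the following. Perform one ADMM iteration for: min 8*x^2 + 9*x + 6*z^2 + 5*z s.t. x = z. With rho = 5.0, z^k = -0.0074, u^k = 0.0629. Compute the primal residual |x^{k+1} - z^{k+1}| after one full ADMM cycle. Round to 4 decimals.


ADMM iteration with rho = 5.0, z^k = -0.0074, u^k = 0.0629
Step 1: x-update.
Minimize 8*x^2 + 9*x + (5.0/2)*(x + 0.0074 + 0.0629)^2
FOC: (2*8 + 5.0)*x = -9 + 5.0*(-0.0074 - 0.0629)
x^{k+1} = -0.4453
Step 2: z-update.
Minimize 6*z^2 + 5*z + (5.0/2)*(-0.4453 - z + 0.0629)^2
FOC: (2*6 + 5.0)*z = -5 + 5.0*(-0.4453 + 0.0629)
z^{k+1} = -0.4066
Step 3: u-update.
u^{k+1} = 0.0629 - 0.4453 + 0.4066 = 0.0242
Step 4: Primal residual = |-0.4453 + 0.4066| = 0.0387


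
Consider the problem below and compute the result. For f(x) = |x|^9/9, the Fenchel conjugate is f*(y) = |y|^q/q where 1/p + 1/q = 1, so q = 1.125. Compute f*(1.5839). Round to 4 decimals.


The conjugate exponent q satisfies 1/p + 1/q = 1.
p = 9, so q = 9/(9 - 1) = 1.125
|y|^q = 1.5839^1.125 = 1.6776
f*(1.5839) = 1.6776 / 1.125 = 1.4912


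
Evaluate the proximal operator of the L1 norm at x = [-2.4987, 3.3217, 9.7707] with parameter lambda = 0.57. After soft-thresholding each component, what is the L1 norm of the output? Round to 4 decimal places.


Soft-thresholding with lambda = 0.57:
prox(-2.4987) = sign(-2.4987)*max(|-2.4987| - 0.57, 0) = -1.9287
prox(3.3217) = sign(3.3217)*max(|3.3217| - 0.57, 0) = 2.7517
prox(9.7707) = sign(9.7707)*max(|9.7707| - 0.57, 0) = 9.2007
prox(x) = [-1.9287, 2.7517, 9.2007]
||prox(x)||_1 = 1.9287 + 2.7517 + 9.2007 = 13.8811


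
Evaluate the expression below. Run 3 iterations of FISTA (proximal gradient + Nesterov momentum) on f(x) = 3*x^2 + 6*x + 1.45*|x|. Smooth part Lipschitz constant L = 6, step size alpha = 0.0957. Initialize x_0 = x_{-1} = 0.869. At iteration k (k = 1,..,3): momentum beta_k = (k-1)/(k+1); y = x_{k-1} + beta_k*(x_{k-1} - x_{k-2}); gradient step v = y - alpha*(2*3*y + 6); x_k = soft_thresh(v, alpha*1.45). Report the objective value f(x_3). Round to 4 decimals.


FISTA on f(x) = 3*x^2 + 6*x + 1.45*|x|
L = 6, alpha = 0.0957
Iteration 1: beta = 0.0, y = 0.869 + 0.0*(0.869 - 0.869) = 0.869
  grad(y) = 11.214, v = y - alpha*grad = -0.2042
  prox(v) = soft_thresh(-0.2042, 0.1388) = -0.0654
Iteration 2: beta = 0.3333, y = -0.0654 + 0.3333*(-0.0654 - 0.869) = -0.3769
  grad(y) = 3.7387, v = y - alpha*grad = -0.7347
  prox(v) = soft_thresh(-0.7347, 0.1388) = -0.5959
Iteration 3: beta = 0.5, y = -0.5959 + 0.5*(-0.5959 + 0.0654) = -0.8612
  grad(y) = 0.833, v = y - alpha*grad = -0.9409
  prox(v) = soft_thresh(-0.9409, 0.1388) = -0.8021
f(x_3) = 3*(-0.8021)^2 + 6*(-0.8021) + 1.45*|-0.8021| = -1.7195


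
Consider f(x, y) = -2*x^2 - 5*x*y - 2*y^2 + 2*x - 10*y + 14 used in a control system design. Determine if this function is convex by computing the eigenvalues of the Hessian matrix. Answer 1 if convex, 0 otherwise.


The Hessian of f(x,y) = -2*x^2 - 5*x*y - 2*y^2 + 2*x - 10*y + 14 is:
H = [[-4, -5], [-5, -4]]
Trace = -4 - 4 = -8
Determinant = -4*-4 - (-5)^2 = -9
Discriminant = (-8)^2 - 4*-9 = 100.0
Eigenvalues: lambda_1 = -9.0, lambda_2 = 1.0
The function is not convex.

0


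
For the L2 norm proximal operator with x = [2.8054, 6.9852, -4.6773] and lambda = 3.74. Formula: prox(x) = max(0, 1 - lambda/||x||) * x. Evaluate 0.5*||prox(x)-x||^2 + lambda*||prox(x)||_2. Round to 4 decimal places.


Step 1: Compute ||x||.
||x|| = 8.8623
Step 2: Compute scaling factor.
scale = max(0, 1 - 3.74/8.8623) = 0.578
Step 3: prox(x) = [1.6215, 4.0374, -2.7034]
||prox(x)|| = 5.1223
Step 4: Proximal objective.
0.5*||prox-x||^2 = 6.9938
lambda*||prox|| = 19.1574
Total = 26.1512


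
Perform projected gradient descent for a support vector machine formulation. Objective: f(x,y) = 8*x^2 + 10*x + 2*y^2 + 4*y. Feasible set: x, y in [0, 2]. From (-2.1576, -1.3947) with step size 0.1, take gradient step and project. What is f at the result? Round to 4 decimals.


Step 1: Compute gradient at (-2.1576, -1.3947).
grad_x = 2*8*-2.1576 + 10 = -24.5216
grad_y = 2*2*-1.3947 + 4 = -1.5788
Step 2: Gradient step.
x_raw = -2.1576 - 0.1*-24.5216 = 0.2946
y_raw = -1.3947 - 0.1*-1.5788 = -1.2368
Step 3: Project onto [0, 2].
x_proj = clip(0.2946) = 0.2946
y_proj = clip(-1.2368) = 0.0
Step 4: Evaluate f.
f(0.2946, 0.0) = 3.6397


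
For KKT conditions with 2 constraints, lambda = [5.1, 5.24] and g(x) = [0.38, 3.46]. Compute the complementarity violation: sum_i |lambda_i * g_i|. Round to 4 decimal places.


KKT complementary slackness check:
lambda_1 * g_1 = 5.1 * 0.38 = 1.938
lambda_2 * g_2 = 5.24 * 3.46 = 18.1304
Total violation = 1.938 + 18.1304 = 20.0684


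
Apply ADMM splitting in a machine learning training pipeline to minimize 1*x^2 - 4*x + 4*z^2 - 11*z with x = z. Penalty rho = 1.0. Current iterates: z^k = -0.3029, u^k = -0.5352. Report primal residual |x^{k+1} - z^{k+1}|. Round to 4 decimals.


ADMM iteration with rho = 1.0, z^k = -0.3029, u^k = -0.5352
Step 1: x-update.
Minimize 1*x^2 - 4*x + (1.0/2)*(x + 0.3029 - 0.5352)^2
FOC: (2*1 + 1.0)*x = 4 + 1.0*(-0.3029 + 0.5352)
x^{k+1} = 1.4108
Step 2: z-update.
Minimize 4*z^2 - 11*z + (1.0/2)*(1.4108 - z - 0.5352)^2
FOC: (2*4 + 1.0)*z = 11 + 1.0*(1.4108 - 0.5352)
z^{k+1} = 1.3195
Step 3: u-update.
u^{k+1} = -0.5352 + 1.4108 - 1.3195 = -0.4439
Step 4: Primal residual = |1.4108 - 1.3195| = 0.0913


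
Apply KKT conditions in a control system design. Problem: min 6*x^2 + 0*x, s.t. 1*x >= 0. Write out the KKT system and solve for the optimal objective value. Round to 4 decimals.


Step 1: Try lambda = 0 (constraint inactive).
Stationarity: 2*6*x + 0 = 0
x* = 0/(2*6) = 0.0
Check constraint: 1*0.0 = 0.0 >= 0 -- satisfied.
Step 2: Compute optimal value.
f(x*) = 6*0.0^2 + 0*0.0 = 0.0


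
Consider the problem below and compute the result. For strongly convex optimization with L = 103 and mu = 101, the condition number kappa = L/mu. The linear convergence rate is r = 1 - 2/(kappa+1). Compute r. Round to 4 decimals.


Step 1: Compute the condition number.
kappa = L/mu = 103/101 = 1.0198
Step 2: Compute the convergence rate.
r = 1 - 2/(kappa + 1) = 1 - 2*mu/(L + mu) = (L - mu)/(L + mu) = 2/204 = 0.0098


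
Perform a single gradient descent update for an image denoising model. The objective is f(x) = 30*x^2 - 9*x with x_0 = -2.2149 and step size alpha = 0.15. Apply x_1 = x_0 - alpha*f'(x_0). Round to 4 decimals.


We compute the gradient at x_0 and apply the update.
f'(x) = 60*x - 9
f'(-2.2149) = 60*-2.2149 - 9 = -141.894
x_1 = -2.2149 - 0.15*-141.894 = 19.0692


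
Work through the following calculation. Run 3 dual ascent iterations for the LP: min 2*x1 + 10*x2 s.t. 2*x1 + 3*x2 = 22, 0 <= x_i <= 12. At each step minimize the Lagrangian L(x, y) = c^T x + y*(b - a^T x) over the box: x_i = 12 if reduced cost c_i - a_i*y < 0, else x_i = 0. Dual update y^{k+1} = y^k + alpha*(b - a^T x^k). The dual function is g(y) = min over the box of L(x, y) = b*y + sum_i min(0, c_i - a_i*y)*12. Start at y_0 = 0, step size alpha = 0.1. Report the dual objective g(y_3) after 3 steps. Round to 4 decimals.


Dual ascent for LP: min 2*x1 + 10*x2, 2*x1 + 3*x2 = 22, 0 <= x_i <= 12
Step 1: y^k = 0.0, reduced costs: (2.0, 10.0)
  x^k = (0.0, 0.0), subgradient = b - a^T x = 22.0
  y^{k+1} = 0.0 + 0.1*22.0 = 2.2
Step 2: y^k = 2.2, reduced costs: (-2.4, 3.4)
  x^k = (12.0, 0.0), subgradient = b - a^T x = -2.0
  y^{k+1} = 2.2 + 0.1*-2.0 = 2.0
Step 3: y^k = 2.0, reduced costs: (-2.0, 4.0)
  x^k = (12.0, 0.0), subgradient = b - a^T x = -2.0
  y^{k+1} = 2.0 + 0.1*-2.0 = 1.8
Dual objective at y_3 = 1.8: reduced costs (-1.6, 4.6), box minimizer x = (12.0, 0.0)
g(y_3) = b*y + (c1 - a1*y)*x1 + (c2 - a2*y)*x2 = 22*1.8 + (-1.6)*12.0 + 4.6*0.0 = 39.6 - 19.2 + 0.0 = 20.4


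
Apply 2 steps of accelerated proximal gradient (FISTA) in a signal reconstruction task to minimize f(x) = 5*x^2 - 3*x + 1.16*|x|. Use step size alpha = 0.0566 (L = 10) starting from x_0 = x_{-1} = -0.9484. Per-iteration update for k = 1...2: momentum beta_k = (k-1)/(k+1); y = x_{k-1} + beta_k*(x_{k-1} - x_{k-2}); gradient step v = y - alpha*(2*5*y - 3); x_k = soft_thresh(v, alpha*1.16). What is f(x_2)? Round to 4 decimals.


FISTA on f(x) = 5*x^2 - 3*x + 1.16*|x|
L = 10, alpha = 0.0566
Iteration 1: beta = 0.0, y = -0.9484 + 0.0*(-0.9484 + 0.9484) = -0.9484
  grad(y) = -12.484, v = y - alpha*grad = -0.2418
  prox(v) = soft_thresh(-0.2418, 0.0657) = -0.1761
Iteration 2: beta = 0.3333, y = -0.1761 + 0.3333*(-0.1761 + 0.9484) = 0.0813
  grad(y) = -2.1873, v = y - alpha*grad = 0.2051
  prox(v) = soft_thresh(0.2051, 0.0657) = 0.1394
f(x_2) = 5*0.1394^2 - 3*0.1394 + 1.16*|0.1394| = -0.1593


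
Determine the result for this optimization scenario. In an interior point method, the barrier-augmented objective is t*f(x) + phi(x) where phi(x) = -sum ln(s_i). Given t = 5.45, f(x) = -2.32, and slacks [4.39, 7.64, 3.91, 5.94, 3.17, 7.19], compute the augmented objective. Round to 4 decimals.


Step 1: Compute log-barrier.
ln values: [1.4793, 2.0334, 1.3635, 1.7817, 1.1537, 1.9727]
phi = -(1.4793 + 2.0334 + 1.3635 + 1.7817 + 1.1537 + 1.9727) = -9.7844
Step 2: Compute augmented objective.
t*f(x) = 5.45*-2.32 = -12.644
Total = -12.644 - 9.7844 = -22.4284


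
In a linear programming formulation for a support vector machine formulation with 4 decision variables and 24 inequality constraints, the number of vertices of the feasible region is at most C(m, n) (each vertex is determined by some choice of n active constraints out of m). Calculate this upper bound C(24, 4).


Each vertex corresponds to some choice of n active constraints out of m, so the number of vertices is at most C(m, n) = m! / (n!(m-n)!).
m = 24, n = 4
Numerator: 24 * 23 * 22 * 21
Denominator: 4! = 24
C(24, 4) = 10626


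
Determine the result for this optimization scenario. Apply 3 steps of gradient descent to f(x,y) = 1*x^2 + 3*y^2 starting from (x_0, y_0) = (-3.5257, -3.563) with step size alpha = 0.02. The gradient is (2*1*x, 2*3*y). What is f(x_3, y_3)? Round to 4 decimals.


Gradient descent on f(x,y) = 1*x^2 + 3*y^2.
Starting point: (-3.5257, -3.563), alpha = 0.02
Step 1: grad_x = 2*1*-3.5257 = -7.0514, grad_y = 2*3*-3.563 = -21.378
  x_1 = -3.5257 - 0.02*-7.0514 = -3.3847
  y_1 = -3.563 - 0.02*-21.378 = -3.1354
Step 2: grad_x = 2*1*-3.3847 = -6.7693, grad_y = 2*3*-3.1354 = -18.8126
  x_2 = -3.3847 - 0.02*-6.7693 = -3.2493
  y_2 = -3.1354 - 0.02*-18.8126 = -2.7592
Step 3: grad_x = 2*1*-3.2493 = -6.4986, grad_y = 2*3*-2.7592 = -16.5551
  x_3 = -3.2493 - 0.02*-6.4986 = -3.1193
  y_3 = -2.7592 - 0.02*-16.5551 = -2.4281
f(-3.1193, -2.4281) = 1*(-3.1193)^2 + 3*(-2.4281)^2 = 27.4169


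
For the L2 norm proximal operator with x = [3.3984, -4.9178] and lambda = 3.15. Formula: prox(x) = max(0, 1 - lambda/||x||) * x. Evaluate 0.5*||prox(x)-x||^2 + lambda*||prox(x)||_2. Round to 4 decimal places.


Step 1: Compute ||x||.
||x|| = 5.9778
Step 2: Compute scaling factor.
scale = max(0, 1 - 3.15/5.9778) = 0.473
Step 3: prox(x) = [1.6076, -2.3264]
||prox(x)|| = 2.8278
Step 4: Proximal objective.
0.5*||prox-x||^2 = 4.9613
lambda*||prox|| = 8.9076
Total = 13.8688


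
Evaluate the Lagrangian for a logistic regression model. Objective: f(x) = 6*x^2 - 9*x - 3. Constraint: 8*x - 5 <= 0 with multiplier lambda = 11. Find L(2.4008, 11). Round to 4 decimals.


Step 1: Evaluate f(x).
f(2.4008) = 6*2.4008^2 - 9*2.4008 - 3 = 9.9758
Step 2: Evaluate g(x).
g(2.4008) = 8*2.4008 - 5 = 14.2064
Step 3: Compute Lagrangian.
L = 9.9758 + 11*14.2064 = 166.2462


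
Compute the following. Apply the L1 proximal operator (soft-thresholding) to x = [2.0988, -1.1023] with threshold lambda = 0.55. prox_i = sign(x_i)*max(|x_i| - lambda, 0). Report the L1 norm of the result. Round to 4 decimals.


Soft-thresholding with lambda = 0.55:
prox(2.0988) = sign(2.0988)*max(|2.0988| - 0.55, 0) = 1.5488
prox(-1.1023) = sign(-1.1023)*max(|-1.1023| - 0.55, 0) = -0.5523
prox(x) = [1.5488, -0.5523]
||prox(x)||_1 = 1.5488 + 0.5523 = 2.1011


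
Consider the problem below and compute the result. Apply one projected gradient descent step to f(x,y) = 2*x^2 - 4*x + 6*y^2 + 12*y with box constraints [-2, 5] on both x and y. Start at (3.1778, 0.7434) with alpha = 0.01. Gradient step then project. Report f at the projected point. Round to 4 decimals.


Step 1: Compute gradient at (3.1778, 0.7434).
grad_x = 2*2*3.1778 - 4 = 8.7112
grad_y = 2*6*0.7434 + 12 = 20.9208
Step 2: Gradient step.
x_raw = 3.1778 - 0.01*8.7112 = 3.0907
y_raw = 0.7434 - 0.01*20.9208 = 0.5342
Step 3: Project onto [-2, 5].
x_proj = clip(3.0907) = 3.0907
y_proj = clip(0.5342) = 0.5342
Step 4: Evaluate f.
f(3.0907, 0.5342) = 14.8644


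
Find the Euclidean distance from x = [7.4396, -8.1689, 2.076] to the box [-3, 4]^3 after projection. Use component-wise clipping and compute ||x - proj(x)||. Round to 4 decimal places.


Project each component onto [-3, 4].
clip(7.4396) = 4.0, clip(-8.1689) = -3.0, clip(2.076) = 2.076
Projection = [4.0, -3.0, 2.076]
Squared diffs: [11.8308, 26.7175, 0.0]
Distance = sqrt(38.5483) = 6.2087


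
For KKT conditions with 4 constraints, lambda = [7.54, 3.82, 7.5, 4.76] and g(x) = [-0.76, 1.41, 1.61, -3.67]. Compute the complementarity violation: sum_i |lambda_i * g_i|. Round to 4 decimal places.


KKT complementary slackness check:
lambda_1 * g_1 = 7.54 * -0.76 = -5.7304
lambda_2 * g_2 = 3.82 * 1.41 = 5.3862
lambda_3 * g_3 = 7.5 * 1.61 = 12.075
lambda_4 * g_4 = 4.76 * -3.67 = -17.4692
Total violation = 5.7304 + 5.3862 + 12.075 + 17.4692 = 40.6608


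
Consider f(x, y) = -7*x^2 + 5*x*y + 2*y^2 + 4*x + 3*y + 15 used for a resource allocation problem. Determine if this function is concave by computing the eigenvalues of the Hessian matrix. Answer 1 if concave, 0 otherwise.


The Hessian of f(x,y) = -7*x^2 + 5*x*y + 2*y^2 + 4*x + 3*y + 15 is:
H = [[-14, 5], [5, 4]]
Trace = -14 + 4 = -10
Determinant = -14*4 - (5)^2 = -81
Discriminant = (-10)^2 - 4*-81 = 424.0
Eigenvalues: lambda_1 = -15.2956, lambda_2 = 5.2956
The function is not concave.

0


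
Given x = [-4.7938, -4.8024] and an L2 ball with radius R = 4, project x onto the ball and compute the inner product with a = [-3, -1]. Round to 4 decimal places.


Step 1: Compute ||x|| (intermediates to 6 decimals).
||x|| = sqrt((-4.7938)^2 + (-4.8024)^2) = 6.785541
Step 2: Project.
Since ||x|| > R, scale = R/||x|| = 4/6.785541 = 0.589489, proj(x) = scale * x
proj(x) = [-2.825892, -2.830962]
Step 3: Dot product.
a^T * proj(x) = -3*(-2.825892) - 1*(-2.830962) = 11.3086


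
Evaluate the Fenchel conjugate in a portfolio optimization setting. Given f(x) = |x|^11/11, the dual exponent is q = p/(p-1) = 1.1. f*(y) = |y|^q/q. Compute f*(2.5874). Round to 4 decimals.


The conjugate exponent q satisfies 1/p + 1/q = 1.
p = 11, so q = 11/(11 - 1) = 1.1
|y|^q = 2.5874^1.1 = 2.8454
f*(2.5874) = 2.8454 / 1.1 = 2.5868


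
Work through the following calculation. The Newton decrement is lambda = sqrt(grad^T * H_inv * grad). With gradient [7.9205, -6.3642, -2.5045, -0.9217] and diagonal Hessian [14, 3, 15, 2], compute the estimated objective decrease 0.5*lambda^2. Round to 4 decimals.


Step 1: H is diagonal, so H^(-1) * g = [0.5658, -2.1214, -0.167, -0.4609].
Step 2: g^T H^(-1) g = sum_i g_i^2 / H_ii
  = (7.9205)^2/14 + (-6.3642)^2/3 + (-2.5045)^2/15 + (-0.9217)^2/2
  = 4.481 + 13.501 + 0.4182 + 0.4248 = 18.825
Step 3: Objective decrease = 0.5 * g^T H^(-1) g = 9.4125


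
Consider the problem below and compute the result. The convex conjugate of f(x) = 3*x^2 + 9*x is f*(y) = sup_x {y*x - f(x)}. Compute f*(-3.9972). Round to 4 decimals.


f*(y) = sup_x {y*x - a*x^2 - b*x} = sup_x {(y-b)*x - a*x^2}
FOC: (y - b) - 2a*x = 0 => x* = (y - b)/(2a)
x* = (-3.9972 - 9)/(2*3) = -2.1662
f*(-3.9972) = (y-b)^2/(4a) = (-3.9972 - 9)^2/(4*3)
= 168.9272/12 = 14.0773


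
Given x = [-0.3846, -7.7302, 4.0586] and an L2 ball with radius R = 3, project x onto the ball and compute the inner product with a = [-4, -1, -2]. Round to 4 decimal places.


Step 1: Compute ||x|| (intermediates to 6 decimals).
||x|| = sqrt((-0.3846)^2 + (-7.7302)^2 + 4.0586^2) = 8.739345
Step 2: Project.
Since ||x|| > R, scale = R/||x|| = 3/8.739345 = 0.343275, proj(x) = scale * x
proj(x) = [-0.132024, -2.653584, 1.393216]
Step 3: Dot product.
a^T * proj(x) = -4*(-0.132024) - 1*(-2.653584) - 2*1.393216 = 0.3952


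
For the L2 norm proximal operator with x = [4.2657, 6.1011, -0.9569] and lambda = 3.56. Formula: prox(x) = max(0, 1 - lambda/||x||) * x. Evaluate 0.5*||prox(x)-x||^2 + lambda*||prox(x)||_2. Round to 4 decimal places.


Step 1: Compute ||x||.
||x|| = 7.5057
Step 2: Compute scaling factor.
scale = max(0, 1 - 3.56/7.5057) = 0.5257
Step 3: prox(x) = [2.2424, 3.2073, -0.503]
||prox(x)|| = 3.9457
Step 4: Proximal objective.
0.5*||prox-x||^2 = 6.3368
lambda*||prox|| = 14.0467
Total = 20.3834


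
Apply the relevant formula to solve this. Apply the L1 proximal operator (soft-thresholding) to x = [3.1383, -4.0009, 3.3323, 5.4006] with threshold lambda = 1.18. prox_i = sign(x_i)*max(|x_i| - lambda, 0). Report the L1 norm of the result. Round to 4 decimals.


Soft-thresholding with lambda = 1.18:
prox(3.1383) = sign(3.1383)*max(|3.1383| - 1.18, 0) = 1.9583
prox(-4.0009) = sign(-4.0009)*max(|-4.0009| - 1.18, 0) = -2.8209
prox(3.3323) = sign(3.3323)*max(|3.3323| - 1.18, 0) = 2.1523
prox(5.4006) = sign(5.4006)*max(|5.4006| - 1.18, 0) = 4.2206
prox(x) = [1.9583, -2.8209, 2.1523, 4.2206]
||prox(x)||_1 = 1.9583 + 2.8209 + 2.1523 + 4.2206 = 11.1521


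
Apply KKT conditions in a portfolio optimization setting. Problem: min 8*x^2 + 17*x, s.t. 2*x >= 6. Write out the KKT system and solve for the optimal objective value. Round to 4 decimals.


Step 1: Try lambda = 0 (constraint inactive).
x_unc = -17/(2*8) = -1.0625
Check: 2*-1.0625 = -2.125 < 6 -- violated!
Step 2: Constraint must be active: 2*x = 6
x* = 6/2 = 3.0
lambda = (2*8*3.0 + 17)/2 = 32.5
Step 3: Compute optimal value.
f(x*) = 8*3.0^2 + 17*3.0 = 123.0


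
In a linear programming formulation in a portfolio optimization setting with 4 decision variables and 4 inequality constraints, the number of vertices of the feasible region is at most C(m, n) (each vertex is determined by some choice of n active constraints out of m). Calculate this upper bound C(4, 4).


Each vertex corresponds to some choice of n active constraints out of m, so the number of vertices is at most C(m, n) = m! / (n!(m-n)!).
m = 4, n = 4
Numerator: 4 * 3 * 2 * 1
Denominator: 4! = 24
C(4, 4) = 1


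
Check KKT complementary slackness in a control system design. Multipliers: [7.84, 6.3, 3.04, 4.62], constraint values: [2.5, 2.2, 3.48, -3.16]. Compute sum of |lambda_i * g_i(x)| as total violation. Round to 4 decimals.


KKT complementary slackness check:
lambda_1 * g_1 = 7.84 * 2.5 = 19.6
lambda_2 * g_2 = 6.3 * 2.2 = 13.86
lambda_3 * g_3 = 3.04 * 3.48 = 10.5792
lambda_4 * g_4 = 4.62 * -3.16 = -14.5992
Total violation = 19.6 + 13.86 + 10.5792 + 14.5992 = 58.6384


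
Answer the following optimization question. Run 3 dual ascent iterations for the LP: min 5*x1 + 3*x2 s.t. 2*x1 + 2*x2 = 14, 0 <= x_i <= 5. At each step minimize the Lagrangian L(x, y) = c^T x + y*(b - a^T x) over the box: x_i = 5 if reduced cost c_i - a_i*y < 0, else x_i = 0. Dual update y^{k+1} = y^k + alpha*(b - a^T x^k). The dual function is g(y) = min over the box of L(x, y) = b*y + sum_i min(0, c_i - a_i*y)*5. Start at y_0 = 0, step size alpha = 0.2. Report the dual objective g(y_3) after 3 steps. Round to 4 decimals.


Dual ascent for LP: min 5*x1 + 3*x2, 2*x1 + 2*x2 = 14, 0 <= x_i <= 5
Step 1: y^k = 0.0, reduced costs: (5.0, 3.0)
  x^k = (0.0, 0.0), subgradient = b - a^T x = 14.0
  y^{k+1} = 0.0 + 0.2*14.0 = 2.8
Step 2: y^k = 2.8, reduced costs: (-0.6, -2.6)
  x^k = (5.0, 5.0), subgradient = b - a^T x = -6.0
  y^{k+1} = 2.8 + 0.2*-6.0 = 1.6
Step 3: y^k = 1.6, reduced costs: (1.8, -0.2)
  x^k = (0.0, 5.0), subgradient = b - a^T x = 4.0
  y^{k+1} = 1.6 + 0.2*4.0 = 2.4
Dual objective at y_3 = 2.4: reduced costs (0.2, -1.8), box minimizer x = (0.0, 5.0)
g(y_3) = b*y + (c1 - a1*y)*x1 + (c2 - a2*y)*x2 = 14*2.4 + 0.2*0.0 + (-1.8)*5.0 = 33.6 + 0.0 - 9.0 = 24.6


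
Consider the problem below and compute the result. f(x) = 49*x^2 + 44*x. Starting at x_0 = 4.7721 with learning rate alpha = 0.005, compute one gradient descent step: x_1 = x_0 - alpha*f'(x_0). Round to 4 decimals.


We compute the gradient at x_0 and apply the update.
f'(x) = 98*x + 44
f'(4.7721) = 98*4.7721 + 44 = 511.6658
x_1 = 4.7721 - 0.005*511.6658 = 2.2138


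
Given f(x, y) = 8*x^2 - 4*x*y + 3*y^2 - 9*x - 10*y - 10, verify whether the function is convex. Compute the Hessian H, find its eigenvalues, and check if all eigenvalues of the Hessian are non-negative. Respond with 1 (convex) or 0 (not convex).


The Hessian of f(x,y) = 8*x^2 - 4*x*y + 3*y^2 - 9*x - 10*y - 10 is:
H = [[16, -4], [-4, 6]]
Trace = 16 + 6 = 22
Determinant = 16*6 - (-4)^2 = 80
Discriminant = (22)^2 - 4*80 = 164.0
Eigenvalues: lambda_1 = 4.5969, lambda_2 = 17.4031
The function is convex.

1


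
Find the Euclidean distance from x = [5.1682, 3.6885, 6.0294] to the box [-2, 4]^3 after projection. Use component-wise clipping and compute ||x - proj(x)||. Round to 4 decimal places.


Project each component onto [-2, 4].
clip(5.1682) = 4.0, clip(3.6885) = 3.6885, clip(6.0294) = 4.0
Projection = [4.0, 3.6885, 4.0]
Squared diffs: [1.3647, 0.0, 4.1185]
Distance = sqrt(5.4832) = 2.3416


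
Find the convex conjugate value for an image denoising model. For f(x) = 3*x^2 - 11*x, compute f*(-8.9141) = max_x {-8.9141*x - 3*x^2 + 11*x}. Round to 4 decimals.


f*(y) = sup_x {y*x - a*x^2 - b*x} = sup_x {(y-b)*x - a*x^2}
FOC: (y - b) - 2a*x = 0 => x* = (y - b)/(2a)
x* = (-8.9141 + 11)/(2*3) = 0.3477
f*(-8.9141) = (y-b)^2/(4a) = (-8.9141 + 11)^2/(4*3)
= 4.351/12 = 0.3626


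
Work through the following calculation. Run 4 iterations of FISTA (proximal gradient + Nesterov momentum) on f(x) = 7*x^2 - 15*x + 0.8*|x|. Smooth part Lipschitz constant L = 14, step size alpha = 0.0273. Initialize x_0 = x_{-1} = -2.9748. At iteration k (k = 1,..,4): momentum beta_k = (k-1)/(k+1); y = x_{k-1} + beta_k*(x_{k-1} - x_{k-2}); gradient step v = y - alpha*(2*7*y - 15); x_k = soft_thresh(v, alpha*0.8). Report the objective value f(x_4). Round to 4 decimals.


FISTA on f(x) = 7*x^2 - 15*x + 0.8*|x|
L = 14, alpha = 0.0273
Iteration 1: beta = 0.0, y = -2.9748 + 0.0*(-2.9748 + 2.9748) = -2.9748
  grad(y) = -56.6472, v = y - alpha*grad = -1.4283
  prox(v) = soft_thresh(-1.4283, 0.0218) = -1.4065
Iteration 2: beta = 0.3333, y = -1.4065 + 0.3333*(-1.4065 + 2.9748) = -0.8837
  grad(y) = -27.3721, v = y - alpha*grad = -0.1365
  prox(v) = soft_thresh(-0.1365, 0.0218) = -0.1146
Iteration 3: beta = 0.5, y = -0.1146 + 0.5*(-0.1146 + 1.4065) = 0.5313
  grad(y) = -7.5617, v = y - alpha*grad = 0.7377
  prox(v) = soft_thresh(0.7377, 0.0218) = 0.7159
Iteration 4: beta = 0.6, y = 0.7159 + 0.6*(0.7159 + 0.1146) = 1.2142
  grad(y) = 1.9991, v = y - alpha*grad = 1.1596
  prox(v) = soft_thresh(1.1596, 0.0218) = 1.1378
f(x_4) = 7*1.1378^2 - 15*1.1378 + 0.8*|1.1378| = -7.0946


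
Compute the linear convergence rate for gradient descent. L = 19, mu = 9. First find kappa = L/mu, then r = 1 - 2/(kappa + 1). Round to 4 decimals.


Step 1: Compute the condition number.
kappa = L/mu = 19/9 = 2.1111
Step 2: Compute the convergence rate.
r = 1 - 2/(kappa + 1) = 1 - 2*mu/(L + mu) = (L - mu)/(L + mu) = 10/28 = 0.3571


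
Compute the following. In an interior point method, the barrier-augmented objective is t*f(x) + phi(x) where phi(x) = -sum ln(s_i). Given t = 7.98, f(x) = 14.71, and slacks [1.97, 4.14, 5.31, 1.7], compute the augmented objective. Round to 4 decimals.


Step 1: Compute log-barrier.
ln values: [0.678, 1.4207, 1.6696, 0.5306]
phi = -(0.678 + 1.4207 + 1.6696 + 0.5306) = -4.2989
Step 2: Compute augmented objective.
t*f(x) = 7.98*14.71 = 117.3858
Total = 117.3858 - 4.2989 = 113.0869


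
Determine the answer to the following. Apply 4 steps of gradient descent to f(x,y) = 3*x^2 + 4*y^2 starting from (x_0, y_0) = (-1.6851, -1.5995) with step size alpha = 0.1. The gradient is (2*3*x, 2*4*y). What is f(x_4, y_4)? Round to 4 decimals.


Gradient descent on f(x,y) = 3*x^2 + 4*y^2.
Starting point: (-1.6851, -1.5995), alpha = 0.1
Step 1: grad_x = 2*3*-1.6851 = -10.1106, grad_y = 2*4*-1.5995 = -12.796
  x_1 = -1.6851 - 0.1*-10.1106 = -0.674
  y_1 = -1.5995 - 0.1*-12.796 = -0.3199
Step 2: grad_x = 2*3*-0.674 = -4.0442, grad_y = 2*4*-0.3199 = -2.5592
  x_2 = -0.674 - 0.1*-4.0442 = -0.2696
  y_2 = -0.3199 - 0.1*-2.5592 = -0.064
Step 3: grad_x = 2*3*-0.2696 = -1.6177, grad_y = 2*4*-0.064 = -0.5118
  x_3 = -0.2696 - 0.1*-1.6177 = -0.1078
  y_3 = -0.064 - 0.1*-0.5118 = -0.0128
Step 4: grad_x = 2*3*-0.1078 = -0.6471, grad_y = 2*4*-0.0128 = -0.1024
  x_4 = -0.1078 - 0.1*-0.6471 = -0.0431
  y_4 = -0.0128 - 0.1*-0.1024 = -0.0026
f(-0.0431, -0.0026) = 3*(-0.0431)^2 + 4*(-0.0026)^2 = 0.0056


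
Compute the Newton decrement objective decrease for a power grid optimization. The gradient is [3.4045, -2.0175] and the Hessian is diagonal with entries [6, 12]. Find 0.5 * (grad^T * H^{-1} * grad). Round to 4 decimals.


Step 1: H is diagonal, so H^(-1) * g = [0.5674, -0.1681].
Step 2: g^T H^(-1) g = sum_i g_i^2 / H_ii
  = (3.4045)^2/6 + (-2.0175)^2/12
  = 1.9318 + 0.3392 = 2.271
Step 3: Objective decrease = 0.5 * g^T H^(-1) g = 1.1355


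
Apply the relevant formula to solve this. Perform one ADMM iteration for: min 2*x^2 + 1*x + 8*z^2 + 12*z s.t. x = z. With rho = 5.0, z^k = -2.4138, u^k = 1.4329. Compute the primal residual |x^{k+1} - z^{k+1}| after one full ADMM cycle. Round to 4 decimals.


ADMM iteration with rho = 5.0, z^k = -2.4138, u^k = 1.4329
Step 1: x-update.
Minimize 2*x^2 + 1*x + (5.0/2)*(x + 2.4138 + 1.4329)^2
FOC: (2*2 + 5.0)*x = -1 + 5.0*(-2.4138 - 1.4329)
x^{k+1} = -2.2482
Step 2: z-update.
Minimize 8*z^2 + 12*z + (5.0/2)*(-2.2482 - z + 1.4329)^2
FOC: (2*8 + 5.0)*z = -12 + 5.0*(-2.2482 + 1.4329)
z^{k+1} = -0.7655
Step 3: u-update.
u^{k+1} = 1.4329 - 2.2482 + 0.7655 = -0.0497
Step 4: Primal residual = |-2.2482 + 0.7655| = 1.4826
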